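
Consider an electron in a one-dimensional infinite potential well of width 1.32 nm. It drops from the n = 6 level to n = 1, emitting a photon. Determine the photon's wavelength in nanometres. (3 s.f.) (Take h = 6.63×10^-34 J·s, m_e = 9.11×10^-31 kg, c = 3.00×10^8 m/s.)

λ = 164 nm

E_1 = h²/(8m_eL²) = 3.462×10^-20 J, so ΔE = (6² − 1²)E_1 = 1.212×10^-18 J.
λ = hc/ΔE = (6.63×10^-34·3.00×10^8)/1.212×10^-18 = 1.64×10^-7 m = 164 nm.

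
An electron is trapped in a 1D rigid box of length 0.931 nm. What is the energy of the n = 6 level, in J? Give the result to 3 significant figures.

E_6 = 2.50×10^-18 J

For an infinite well E_n = n²h²/(8m_eL²), so E_1 = h²/(8m_eL²) = (6.626×10^-34)²/(8·9.109×10^-31·(9.31×10^-10 m)²) = 6.951×10^-20 J.
Then E_6 = 6²·E_1 = 36·6.951×10^-20 J = 2.50×10^-18 J.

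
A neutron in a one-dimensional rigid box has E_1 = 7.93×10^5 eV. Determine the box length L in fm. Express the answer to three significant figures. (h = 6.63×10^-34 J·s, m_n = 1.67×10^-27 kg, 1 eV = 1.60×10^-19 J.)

From E_n = n²h²/(8m_nL²), L = n·h/√(8m_nE_n).
E_1 = 7.93×10^5 eV = 1.269×10^-13 J, so L = 1·6.63×10^-34/√(8·1.67×10^-27·1.269×10^-13) = 1.61×10^-14 m = 16.1 fm.

L = 16.1 fm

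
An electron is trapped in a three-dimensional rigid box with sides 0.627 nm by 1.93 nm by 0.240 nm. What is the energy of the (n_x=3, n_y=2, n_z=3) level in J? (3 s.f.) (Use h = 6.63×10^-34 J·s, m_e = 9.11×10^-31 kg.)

E = 1.09×10^-17 J

For a 3D rectangular well E = (h²/8m_e)·Σ n_i²/L_i² = (6.63×10^-34)²/(8·9.11×10^-31) · [3²/(0.627 nm)² + 2²/(1.93 nm)² + 3²/(0.240 nm)²].
Evaluating gives E = 1.09×10^-17 J.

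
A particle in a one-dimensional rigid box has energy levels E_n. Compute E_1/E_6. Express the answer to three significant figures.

E_n ∝ n², so E_1/E_6 = 1²/6² = 1/36 = 0.0278.

0.0278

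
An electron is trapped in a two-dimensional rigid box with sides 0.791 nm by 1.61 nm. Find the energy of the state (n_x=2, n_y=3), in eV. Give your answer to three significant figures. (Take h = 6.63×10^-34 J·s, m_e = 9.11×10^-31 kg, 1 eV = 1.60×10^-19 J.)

For a 2D rectangular well E = (h²/8m_e)·Σ n_i²/L_i² = (6.63×10^-34)²/(8·9.11×10^-31) · [2²/(0.791 nm)² + 3²/(1.61 nm)²].
Evaluating gives E = 5.950×10^-19 J = 3.72 eV.

E = 3.72 eV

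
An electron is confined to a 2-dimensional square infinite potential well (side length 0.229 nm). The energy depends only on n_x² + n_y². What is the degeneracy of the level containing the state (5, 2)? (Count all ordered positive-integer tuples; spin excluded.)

degeneracy = 2

The level has n_x² + n_y² = 29. The ordered positive-integer solutions are (2, 5), (5, 2).
That gives 2 states.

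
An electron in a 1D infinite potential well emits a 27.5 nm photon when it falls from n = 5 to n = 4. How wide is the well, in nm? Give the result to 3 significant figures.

L = 0.274 nm

The photon carries ΔE = hc/λ = 6.626×10^-34·2.998×10^8/2.75×10^-8 m = 7.224×10^-18 J.
Since ΔE = (5² − 4²)E_1, E_1 = 8.027×10^-19 J, and L = h/√(8m_eE_1) = 2.74×10^-10 m = 0.274 nm.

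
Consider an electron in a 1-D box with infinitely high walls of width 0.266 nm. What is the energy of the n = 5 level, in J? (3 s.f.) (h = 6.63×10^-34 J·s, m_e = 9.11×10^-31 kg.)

E_5 = 2.13×10^-17 J

For an infinite well E_n = n²h²/(8m_eL²), so E_1 = h²/(8m_eL²) = (6.63×10^-34)²/(8·9.11×10^-31·(2.66×10^-10 m)²) = 8.524×10^-19 J.
Then E_5 = 5²·E_1 = 25·8.524×10^-19 J = 2.13×10^-17 J.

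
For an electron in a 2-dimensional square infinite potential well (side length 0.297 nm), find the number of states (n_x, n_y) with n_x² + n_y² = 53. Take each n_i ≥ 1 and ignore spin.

degeneracy = 2

The level has n_x² + n_y² = 53. The ordered positive-integer solutions are (2, 7), (7, 2).
That gives 2 states.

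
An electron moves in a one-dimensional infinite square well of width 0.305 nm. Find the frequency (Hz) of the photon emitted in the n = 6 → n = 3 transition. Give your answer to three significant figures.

f = 2.64×10^16 Hz

E_1 = h²/(8m_eL²) = 6.477×10^-19 J and ΔE = (6² − 3²)E_1 = 1.749×10^-17 J.
f = ΔE/h = 1.749×10^-17/6.626×10^-34 = 2.64×10^16 Hz.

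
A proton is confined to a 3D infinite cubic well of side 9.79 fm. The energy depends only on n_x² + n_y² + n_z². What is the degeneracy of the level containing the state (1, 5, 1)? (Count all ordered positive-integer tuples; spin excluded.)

degeneracy = 4

The level has n_x² + n_y² + n_z² = 27. The ordered positive-integer solutions are (1, 1, 5), (1, 5, 1), (3, 3, 3), (5, 1, 1).
That gives 4 states.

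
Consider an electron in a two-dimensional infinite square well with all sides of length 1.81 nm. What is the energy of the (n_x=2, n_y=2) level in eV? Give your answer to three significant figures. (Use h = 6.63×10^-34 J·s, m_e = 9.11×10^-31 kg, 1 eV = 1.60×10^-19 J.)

For a 2D rectangular well E = (h²/8m_e)·Σ n_i²/L_i² = (6.63×10^-34)²/(8·9.11×10^-31) · [2²/(1.81 nm)² + 2²/(1.81 nm)²].
Evaluating gives E = 1.473×10^-19 J = 0.921 eV.

E = 0.921 eV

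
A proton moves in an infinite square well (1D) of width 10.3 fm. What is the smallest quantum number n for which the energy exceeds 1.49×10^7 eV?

n = 3

E_1 = h²/(8m_pL²) = 3.092×10^-13 J = 1.930×10^6 eV.
Need n² > 1.49×10^7/1.930×10^6 = 7.720, i.e. n > 2.778.
The smallest integer satisfying this is n = 3.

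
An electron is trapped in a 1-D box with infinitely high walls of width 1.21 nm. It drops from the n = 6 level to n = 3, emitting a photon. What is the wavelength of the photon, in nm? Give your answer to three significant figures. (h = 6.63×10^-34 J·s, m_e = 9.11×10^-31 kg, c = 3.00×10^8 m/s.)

E_1 = h²/(8m_eL²) = 4.120×10^-20 J, so ΔE = (6² − 3²)E_1 = 1.112×10^-18 J.
λ = hc/ΔE = (6.63×10^-34·3.00×10^8)/1.112×10^-18 = 1.79×10^-7 m = 179 nm.

λ = 179 nm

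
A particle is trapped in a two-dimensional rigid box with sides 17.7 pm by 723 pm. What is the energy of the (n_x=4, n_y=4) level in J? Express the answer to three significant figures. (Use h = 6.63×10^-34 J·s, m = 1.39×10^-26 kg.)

For a 2D rectangular well E = (h²/8m)·Σ n_i²/L_i² = (6.63×10^-34)²/(8·1.39×10^-26) · [4²/(17.7 pm)² + 4²/(723 pm)²].
Evaluating gives E = 2.02×10^-19 J.

E = 2.02×10^-19 J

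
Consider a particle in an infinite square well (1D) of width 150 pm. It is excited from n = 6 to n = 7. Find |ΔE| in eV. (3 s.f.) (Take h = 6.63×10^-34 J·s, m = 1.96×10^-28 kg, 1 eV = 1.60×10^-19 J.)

E_1 = h²/(8mL²) = 1.246×10^-20 J.
|ΔE| = |6² − 7²|·E_1 = 13·1.246×10^-20 J = 1.620×10^-19 J = 1.01 eV.

|ΔE| = 1.01 eV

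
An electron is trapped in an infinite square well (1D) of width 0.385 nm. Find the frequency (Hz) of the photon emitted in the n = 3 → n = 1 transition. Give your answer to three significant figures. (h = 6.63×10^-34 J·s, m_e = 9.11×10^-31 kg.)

E_1 = h²/(8m_eL²) = 4.069×10^-19 J and ΔE = (3² − 1²)E_1 = 3.255×10^-18 J.
f = ΔE/h = 3.255×10^-18/6.63×10^-34 = 4.91×10^15 Hz.

f = 4.91×10^15 Hz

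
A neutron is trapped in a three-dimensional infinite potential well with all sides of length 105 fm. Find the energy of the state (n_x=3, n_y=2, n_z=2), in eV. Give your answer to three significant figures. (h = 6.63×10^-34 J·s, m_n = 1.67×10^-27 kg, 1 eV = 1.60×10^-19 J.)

For a 3D rectangular well E = (h²/8m_n)·Σ n_i²/L_i² = (6.63×10^-34)²/(8·1.67×10^-27) · [3²/(105 fm)² + 2²/(105 fm)² + 2²/(105 fm)²].
Evaluating gives E = 5.073×10^-14 J = 3.17×10^5 eV.

E = 3.17×10^5 eV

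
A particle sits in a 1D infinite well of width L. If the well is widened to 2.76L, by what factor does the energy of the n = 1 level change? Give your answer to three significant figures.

E_n ∝ 1/L², so the energy scales by 1/2.76² = 0.131.

0.131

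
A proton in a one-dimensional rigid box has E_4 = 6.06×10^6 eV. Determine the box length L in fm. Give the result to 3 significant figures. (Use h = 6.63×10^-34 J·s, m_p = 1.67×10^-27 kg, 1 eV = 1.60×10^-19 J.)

L = 23.3 fm

From E_n = n²h²/(8m_pL²), L = n·h/√(8m_pE_n).
E_4 = 6.06×10^6 eV = 9.696×10^-13 J, so L = 4·6.63×10^-34/√(8·1.67×10^-27·9.696×10^-13) = 2.33×10^-14 m = 23.3 fm.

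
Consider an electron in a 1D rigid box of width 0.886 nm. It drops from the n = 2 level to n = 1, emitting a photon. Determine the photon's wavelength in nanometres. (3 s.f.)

λ = 863 nm

E_1 = h²/(8m_eL²) = 7.675×10^-20 J, so ΔE = (2² − 1²)E_1 = 2.302×10^-19 J.
λ = hc/ΔE = (6.626×10^-34·2.998×10^8)/2.302×10^-19 = 8.63×10^-7 m = 863 nm.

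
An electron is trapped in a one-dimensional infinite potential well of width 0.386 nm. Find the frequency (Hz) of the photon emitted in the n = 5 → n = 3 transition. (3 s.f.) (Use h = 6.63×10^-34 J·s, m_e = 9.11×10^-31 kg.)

f = 9.77×10^15 Hz

E_1 = h²/(8m_eL²) = 4.048×10^-19 J and ΔE = (5² − 3²)E_1 = 6.477×10^-18 J.
f = ΔE/h = 6.477×10^-18/6.63×10^-34 = 9.77×10^15 Hz.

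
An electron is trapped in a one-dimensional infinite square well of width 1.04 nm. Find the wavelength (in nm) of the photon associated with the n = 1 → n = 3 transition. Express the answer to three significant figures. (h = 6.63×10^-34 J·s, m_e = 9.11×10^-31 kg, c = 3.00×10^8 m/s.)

E_1 = h²/(8m_eL²) = 5.576×10^-20 J, so ΔE = (3² − 1²)E_1 = 4.461×10^-19 J.
λ = hc/ΔE = (6.63×10^-34·3.00×10^8)/4.461×10^-19 = 4.46×10^-7 m = 446 nm.

λ = 446 nm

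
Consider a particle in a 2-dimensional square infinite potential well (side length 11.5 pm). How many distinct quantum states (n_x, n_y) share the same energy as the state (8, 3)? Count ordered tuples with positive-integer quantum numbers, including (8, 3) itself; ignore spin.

degeneracy = 2

The level has n_x² + n_y² = 73. The ordered positive-integer solutions are (3, 8), (8, 3).
That gives 2 states.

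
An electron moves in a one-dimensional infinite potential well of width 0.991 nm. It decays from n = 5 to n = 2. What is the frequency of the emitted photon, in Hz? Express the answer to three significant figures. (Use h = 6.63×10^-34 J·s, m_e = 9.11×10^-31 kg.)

E_1 = h²/(8m_eL²) = 6.141×10^-20 J and ΔE = (5² − 2²)E_1 = 1.290×10^-18 J.
f = ΔE/h = 1.290×10^-18/6.63×10^-34 = 1.95×10^15 Hz.

f = 1.95×10^15 Hz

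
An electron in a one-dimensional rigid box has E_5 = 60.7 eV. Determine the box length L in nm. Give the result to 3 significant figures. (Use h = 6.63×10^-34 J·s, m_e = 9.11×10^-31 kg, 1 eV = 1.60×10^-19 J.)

From E_n = n²h²/(8m_eL²), L = n·h/√(8m_eE_n).
E_5 = 60.7 eV = 9.712×10^-18 J, so L = 5·6.63×10^-34/√(8·9.11×10^-31·9.712×10^-18) = 3.94×10^-10 m = 0.394 nm.

L = 0.394 nm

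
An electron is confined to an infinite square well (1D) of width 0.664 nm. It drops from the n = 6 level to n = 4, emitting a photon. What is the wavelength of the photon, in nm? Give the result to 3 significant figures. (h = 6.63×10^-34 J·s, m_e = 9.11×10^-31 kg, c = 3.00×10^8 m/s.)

λ = 72.7 nm

E_1 = h²/(8m_eL²) = 1.368×10^-19 J, so ΔE = (6² − 4²)E_1 = 2.736×10^-18 J.
λ = hc/ΔE = (6.63×10^-34·3.00×10^8)/2.736×10^-18 = 7.27×10^-8 m = 72.7 nm.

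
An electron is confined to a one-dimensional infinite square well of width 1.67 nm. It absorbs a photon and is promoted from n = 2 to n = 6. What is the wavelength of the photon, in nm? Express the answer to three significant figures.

E_1 = h²/(8m_eL²) = 2.160×10^-20 J, so ΔE = (6² − 2²)E_1 = 6.912×10^-19 J.
λ = hc/ΔE = (6.626×10^-34·2.998×10^8)/6.912×10^-19 = 2.87×10^-7 m = 287 nm.

λ = 287 nm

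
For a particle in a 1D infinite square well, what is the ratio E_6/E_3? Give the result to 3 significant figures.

E_n ∝ n², so E_6/E_3 = 6²/3² = 36/9 = 4.00.

4.00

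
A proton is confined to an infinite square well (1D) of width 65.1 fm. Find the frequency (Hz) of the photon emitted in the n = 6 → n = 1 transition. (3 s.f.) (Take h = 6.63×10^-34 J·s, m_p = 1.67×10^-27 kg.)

f = 4.10×10^20 Hz

E_1 = h²/(8m_pL²) = 7.764×10^-15 J and ΔE = (6² − 1²)E_1 = 2.717×10^-13 J.
f = ΔE/h = 2.717×10^-13/6.63×10^-34 = 4.10×10^20 Hz.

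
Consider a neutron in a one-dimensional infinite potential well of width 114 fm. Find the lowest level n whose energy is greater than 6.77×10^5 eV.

E_1 = h²/(8m_nL²) = 2.521×10^-15 J = 1.574×10^4 eV.
Need n² > 6.77×10^5/1.574×10^4 = 43.01, i.e. n > 6.558.
The smallest integer satisfying this is n = 7.

n = 7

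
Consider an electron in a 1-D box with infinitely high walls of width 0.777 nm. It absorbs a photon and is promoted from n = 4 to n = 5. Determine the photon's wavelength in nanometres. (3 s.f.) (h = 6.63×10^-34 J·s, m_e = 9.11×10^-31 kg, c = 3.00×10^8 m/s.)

E_1 = h²/(8m_eL²) = 9.990×10^-20 J, so ΔE = (5² − 4²)E_1 = 8.991×10^-19 J.
λ = hc/ΔE = (6.63×10^-34·3.00×10^8)/8.991×10^-19 = 2.21×10^-7 m = 221 nm.

λ = 221 nm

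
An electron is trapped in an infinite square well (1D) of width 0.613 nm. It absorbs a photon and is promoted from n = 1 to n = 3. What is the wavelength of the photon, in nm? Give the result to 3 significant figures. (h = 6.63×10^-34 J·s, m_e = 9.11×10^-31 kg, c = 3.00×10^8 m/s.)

E_1 = h²/(8m_eL²) = 1.605×10^-19 J, so ΔE = (3² − 1²)E_1 = 1.284×10^-18 J.
λ = hc/ΔE = (6.63×10^-34·3.00×10^8)/1.284×10^-18 = 1.55×10^-7 m = 155 nm.

λ = 155 nm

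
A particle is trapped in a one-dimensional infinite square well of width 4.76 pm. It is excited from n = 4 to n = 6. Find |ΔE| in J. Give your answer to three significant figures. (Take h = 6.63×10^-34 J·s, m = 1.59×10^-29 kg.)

|ΔE| = 3.05×10^-15 J

E_1 = h²/(8mL²) = 1.525×10^-16 J.
|ΔE| = |4² − 6²|·E_1 = 20·1.525×10^-16 J = 3.05×10^-15 J.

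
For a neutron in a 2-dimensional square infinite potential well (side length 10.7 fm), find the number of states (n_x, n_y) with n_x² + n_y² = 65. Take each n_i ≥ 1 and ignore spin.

The level has n_x² + n_y² = 65. The ordered positive-integer solutions are (1, 8), (4, 7), (7, 4), (8, 1).
That gives 4 states.

degeneracy = 4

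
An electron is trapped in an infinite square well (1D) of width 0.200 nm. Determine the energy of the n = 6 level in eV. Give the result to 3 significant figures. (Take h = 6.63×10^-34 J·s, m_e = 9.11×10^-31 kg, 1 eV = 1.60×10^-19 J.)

E_6 = 339 eV

For an infinite well E_n = n²h²/(8m_eL²), so E_1 = h²/(8m_eL²) = (6.63×10^-34)²/(8·9.11×10^-31·(2.00×10^-10 m)²) = 1.508×10^-18 J.
Then E_6 = 6²·E_1 = 36·1.508×10^-18 J = 5.429×10^-17 J.
Converting, E_6 = 5.429×10^-17 J / (1.60×10^-19 J/eV) = 339 eV.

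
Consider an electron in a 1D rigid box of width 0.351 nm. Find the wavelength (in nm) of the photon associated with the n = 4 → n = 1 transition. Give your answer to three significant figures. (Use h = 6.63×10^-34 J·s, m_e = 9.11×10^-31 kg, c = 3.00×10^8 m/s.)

λ = 27.1 nm

E_1 = h²/(8m_eL²) = 4.896×10^-19 J, so ΔE = (4² − 1²)E_1 = 7.344×10^-18 J.
λ = hc/ΔE = (6.63×10^-34·3.00×10^8)/7.344×10^-18 = 2.71×10^-8 m = 27.1 nm.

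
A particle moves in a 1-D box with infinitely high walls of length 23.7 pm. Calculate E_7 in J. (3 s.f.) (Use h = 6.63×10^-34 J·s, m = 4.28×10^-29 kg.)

E_7 = 1.12×10^-16 J

For an infinite well E_n = n²h²/(8mL²), so E_1 = h²/(8mL²) = (6.63×10^-34)²/(8·4.28×10^-29·(2.37×10^-11 m)²) = 2.286×10^-18 J.
Then E_7 = 7²·E_1 = 49·2.286×10^-18 J = 1.12×10^-16 J.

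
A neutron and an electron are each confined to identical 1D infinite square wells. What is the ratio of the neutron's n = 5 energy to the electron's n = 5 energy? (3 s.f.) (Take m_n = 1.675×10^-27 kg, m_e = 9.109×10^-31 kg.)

E_n ∝ 1/m at fixed n and L, so the ratio is m_e/m_n = 9.109×10^-31/1.675×10^-27 = 5.44×10^-4.

5.44×10^-4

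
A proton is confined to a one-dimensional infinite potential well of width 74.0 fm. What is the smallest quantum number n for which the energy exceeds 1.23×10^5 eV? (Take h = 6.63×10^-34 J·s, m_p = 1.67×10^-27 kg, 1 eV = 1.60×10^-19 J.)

n = 2

E_1 = h²/(8m_pL²) = 6.008×10^-15 J = 3.755×10^4 eV.
Need n² > 1.23×10^5/3.755×10^4 = 3.276, i.e. n > 1.810.
The smallest integer satisfying this is n = 2.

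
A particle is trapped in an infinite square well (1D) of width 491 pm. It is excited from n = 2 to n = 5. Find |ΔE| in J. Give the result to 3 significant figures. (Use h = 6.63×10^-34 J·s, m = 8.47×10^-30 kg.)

E_1 = h²/(8mL²) = 2.691×10^-20 J.
|ΔE| = |2² − 5²|·E_1 = 21·2.691×10^-20 J = 5.65×10^-19 J.

|ΔE| = 5.65×10^-19 J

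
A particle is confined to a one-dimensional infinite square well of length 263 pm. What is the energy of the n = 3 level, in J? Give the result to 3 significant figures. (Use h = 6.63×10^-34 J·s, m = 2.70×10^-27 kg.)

For an infinite well E_n = n²h²/(8mL²), so E_1 = h²/(8mL²) = (6.63×10^-34)²/(8·2.70×10^-27·(2.63×10^-10 m)²) = 2.942×10^-22 J.
Then E_3 = 3²·E_1 = 9·2.942×10^-22 J = 2.65×10^-21 J.

E_3 = 2.65×10^-21 J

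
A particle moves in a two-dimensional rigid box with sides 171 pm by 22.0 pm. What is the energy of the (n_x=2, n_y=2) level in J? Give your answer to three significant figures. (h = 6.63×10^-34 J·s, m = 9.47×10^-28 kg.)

For a 2D rectangular well E = (h²/8m)·Σ n_i²/L_i² = (6.63×10^-34)²/(8·9.47×10^-28) · [2²/(171 pm)² + 2²/(22.0 pm)²].
Evaluating gives E = 4.87×10^-19 J.

E = 4.87×10^-19 J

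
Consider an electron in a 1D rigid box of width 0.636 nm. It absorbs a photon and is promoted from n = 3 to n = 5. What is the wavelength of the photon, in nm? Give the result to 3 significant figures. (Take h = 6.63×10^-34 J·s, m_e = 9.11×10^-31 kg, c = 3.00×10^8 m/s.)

λ = 83.4 nm

E_1 = h²/(8m_eL²) = 1.491×10^-19 J, so ΔE = (5² − 3²)E_1 = 2.386×10^-18 J.
λ = hc/ΔE = (6.63×10^-34·3.00×10^8)/2.386×10^-18 = 8.34×10^-8 m = 83.4 nm.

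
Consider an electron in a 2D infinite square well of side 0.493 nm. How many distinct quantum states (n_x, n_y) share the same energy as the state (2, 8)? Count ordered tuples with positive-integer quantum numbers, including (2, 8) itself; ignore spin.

The level has n_x² + n_y² = 68. The ordered positive-integer solutions are (2, 8), (8, 2).
That gives 2 states.

degeneracy = 2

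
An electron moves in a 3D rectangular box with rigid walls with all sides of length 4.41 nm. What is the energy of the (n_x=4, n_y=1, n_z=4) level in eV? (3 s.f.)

For a 3D rectangular well E = (h²/8m_e)·Σ n_i²/L_i² = (6.626×10^-34)²/(8·9.109×10^-31) · [4²/(4.41 nm)² + 1²/(4.41 nm)² + 4²/(4.41 nm)²].
Evaluating gives E = 1.022×10^-19 J = 0.638 eV.

E = 0.638 eV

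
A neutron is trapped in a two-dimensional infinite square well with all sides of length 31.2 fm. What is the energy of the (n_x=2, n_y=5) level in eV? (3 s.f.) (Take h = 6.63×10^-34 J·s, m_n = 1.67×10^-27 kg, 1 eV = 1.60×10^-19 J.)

E = 6.13×10^6 eV

For a 2D rectangular well E = (h²/8m_n)·Σ n_i²/L_i² = (6.63×10^-34)²/(8·1.67×10^-27) · [2²/(31.2 fm)² + 5²/(31.2 fm)²].
Evaluating gives E = 9.802×10^-13 J = 6.13×10^6 eV.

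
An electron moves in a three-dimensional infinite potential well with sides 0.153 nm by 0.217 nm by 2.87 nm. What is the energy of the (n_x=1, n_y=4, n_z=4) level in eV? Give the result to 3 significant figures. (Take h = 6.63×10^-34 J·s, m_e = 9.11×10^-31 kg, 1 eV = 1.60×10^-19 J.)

For a 3D rectangular well E = (h²/8m_e)·Σ n_i²/L_i² = (6.63×10^-34)²/(8·9.11×10^-31) · [1²/(0.153 nm)² + 4²/(0.217 nm)² + 4²/(2.87 nm)²].
Evaluating gives E = 2.319×10^-17 J = 145 eV.

E = 145 eV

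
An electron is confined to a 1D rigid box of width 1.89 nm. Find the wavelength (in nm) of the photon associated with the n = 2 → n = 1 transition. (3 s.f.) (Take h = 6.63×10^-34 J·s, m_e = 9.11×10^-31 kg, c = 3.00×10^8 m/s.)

λ = 3.93×10^3 nm

E_1 = h²/(8m_eL²) = 1.688×10^-20 J, so ΔE = (2² − 1²)E_1 = 5.064×10^-20 J.
λ = hc/ΔE = (6.63×10^-34·3.00×10^8)/5.064×10^-20 = 3.93×10^-6 m = 3.93×10^3 nm.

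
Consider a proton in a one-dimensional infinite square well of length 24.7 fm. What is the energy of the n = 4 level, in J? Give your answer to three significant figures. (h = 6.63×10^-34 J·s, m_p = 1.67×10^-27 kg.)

For an infinite well E_n = n²h²/(8m_pL²), so E_1 = h²/(8m_pL²) = (6.63×10^-34)²/(8·1.67×10^-27·(2.47×10^-14 m)²) = 5.393×10^-14 J.
Then E_4 = 4²·E_1 = 16·5.393×10^-14 J = 8.63×10^-13 J.

E_4 = 8.63×10^-13 J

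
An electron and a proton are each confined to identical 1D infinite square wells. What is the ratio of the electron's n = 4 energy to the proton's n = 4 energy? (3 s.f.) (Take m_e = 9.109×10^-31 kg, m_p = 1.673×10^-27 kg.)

E_n ∝ 1/m at fixed n and L, so the ratio is m_p/m_e = 1.673×10^-27/9.109×10^-31 = 1.84×10^3.

1.84×10^3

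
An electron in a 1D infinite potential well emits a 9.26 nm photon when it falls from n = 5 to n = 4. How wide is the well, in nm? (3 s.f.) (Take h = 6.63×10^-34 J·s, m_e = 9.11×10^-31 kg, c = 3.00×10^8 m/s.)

The photon carries ΔE = hc/λ = 6.63×10^-34·3.00×10^8/9.26×10^-9 m = 2.148×10^-17 J.
Since ΔE = (5² − 4²)E_1, E_1 = 2.387×10^-18 J, and L = h/√(8m_eE_1) = 1.59×10^-10 m = 0.159 nm.

L = 0.159 nm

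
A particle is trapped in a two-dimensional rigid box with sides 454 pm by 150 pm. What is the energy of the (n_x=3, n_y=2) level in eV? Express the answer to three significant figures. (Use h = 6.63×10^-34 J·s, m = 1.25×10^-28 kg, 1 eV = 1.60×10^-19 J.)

E = 0.608 eV

For a 2D rectangular well E = (h²/8m)·Σ n_i²/L_i² = (6.63×10^-34)²/(8·1.25×10^-28) · [3²/(454 pm)² + 2²/(150 pm)²].
Evaluating gives E = 9.734×10^-20 J = 0.608 eV.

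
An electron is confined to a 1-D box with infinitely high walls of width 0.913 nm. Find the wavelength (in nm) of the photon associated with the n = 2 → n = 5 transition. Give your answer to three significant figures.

λ = 131 nm

E_1 = h²/(8m_eL²) = 7.228×10^-20 J, so ΔE = (5² − 2²)E_1 = 1.518×10^-18 J.
λ = hc/ΔE = (6.626×10^-34·2.998×10^8)/1.518×10^-18 = 1.31×10^-7 m = 131 nm.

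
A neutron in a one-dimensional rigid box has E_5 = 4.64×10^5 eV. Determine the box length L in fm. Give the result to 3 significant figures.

From E_n = n²h²/(8m_nL²), L = n·h/√(8m_nE_n).
E_5 = 4.64×10^5 eV = 7.433×10^-14 J, so L = 5·6.626×10^-34/√(8·1.675×10^-27·7.433×10^-14) = 1.05×10^-13 m = 105 fm.

L = 105 fm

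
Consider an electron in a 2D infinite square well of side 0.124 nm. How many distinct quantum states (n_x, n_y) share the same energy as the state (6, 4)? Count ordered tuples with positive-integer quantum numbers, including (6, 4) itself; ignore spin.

degeneracy = 2

The level has n_x² + n_y² = 52. The ordered positive-integer solutions are (4, 6), (6, 4).
That gives 2 states.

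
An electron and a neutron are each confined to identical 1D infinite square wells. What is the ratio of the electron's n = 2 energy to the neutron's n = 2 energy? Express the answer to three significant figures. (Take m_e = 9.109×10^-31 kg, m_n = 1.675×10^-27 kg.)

1.84×10^3

E_n ∝ 1/m at fixed n and L, so the ratio is m_n/m_e = 1.675×10^-27/9.109×10^-31 = 1.84×10^3.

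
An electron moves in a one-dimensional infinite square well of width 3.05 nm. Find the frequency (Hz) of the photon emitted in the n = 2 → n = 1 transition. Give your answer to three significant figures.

E_1 = h²/(8m_eL²) = 6.477×10^-21 J and ΔE = (2² − 1²)E_1 = 1.943×10^-20 J.
f = ΔE/h = 1.943×10^-20/6.626×10^-34 = 2.93×10^13 Hz.

f = 2.93×10^13 Hz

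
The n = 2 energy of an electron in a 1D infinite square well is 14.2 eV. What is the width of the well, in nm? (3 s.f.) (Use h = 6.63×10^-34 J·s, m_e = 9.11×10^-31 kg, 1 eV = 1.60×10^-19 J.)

L = 0.326 nm

From E_n = n²h²/(8m_eL²), L = n·h/√(8m_eE_n).
E_2 = 14.2 eV = 2.272×10^-18 J, so L = 2·6.63×10^-34/√(8·9.11×10^-31·2.272×10^-18) = 3.26×10^-10 m = 0.326 nm.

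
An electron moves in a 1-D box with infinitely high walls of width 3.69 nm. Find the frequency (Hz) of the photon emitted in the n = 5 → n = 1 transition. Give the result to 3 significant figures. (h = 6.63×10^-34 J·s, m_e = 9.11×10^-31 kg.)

E_1 = h²/(8m_eL²) = 4.430×10^-21 J and ΔE = (5² − 1²)E_1 = 1.063×10^-19 J.
f = ΔE/h = 1.063×10^-19/6.63×10^-34 = 1.60×10^14 Hz.

f = 1.60×10^14 Hz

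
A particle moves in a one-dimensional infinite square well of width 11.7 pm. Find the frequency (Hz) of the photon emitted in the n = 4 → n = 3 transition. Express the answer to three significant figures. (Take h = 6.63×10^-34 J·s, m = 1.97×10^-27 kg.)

E_1 = h²/(8mL²) = 2.038×10^-19 J and ΔE = (4² − 3²)E_1 = 1.427×10^-18 J.
f = ΔE/h = 1.427×10^-18/6.63×10^-34 = 2.15×10^15 Hz.

f = 2.15×10^15 Hz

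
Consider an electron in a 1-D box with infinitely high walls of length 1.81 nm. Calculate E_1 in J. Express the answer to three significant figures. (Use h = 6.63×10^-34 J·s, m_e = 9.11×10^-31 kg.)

E_1 = 1.84×10^-20 J

For an infinite well E_n = n²h²/(8m_eL²), so E_1 = h²/(8m_eL²) = (6.63×10^-34)²/(8·9.11×10^-31·(1.81×10^-9 m)²) = 1.841×10^-20 J.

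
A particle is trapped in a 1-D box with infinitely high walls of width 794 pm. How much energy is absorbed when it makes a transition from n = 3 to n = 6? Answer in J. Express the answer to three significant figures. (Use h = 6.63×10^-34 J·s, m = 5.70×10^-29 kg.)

E_1 = h²/(8mL²) = 1.529×10^-21 J.
|ΔE| = |3² − 6²|·E_1 = 27·1.529×10^-21 J = 4.13×10^-20 J.

|ΔE| = 4.13×10^-20 J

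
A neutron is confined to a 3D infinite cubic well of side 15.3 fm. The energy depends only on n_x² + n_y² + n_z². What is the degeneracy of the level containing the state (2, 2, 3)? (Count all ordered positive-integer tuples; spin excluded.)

degeneracy = 3

The level has n_x² + n_y² + n_z² = 17. The ordered positive-integer solutions are (2, 2, 3), (2, 3, 2), (3, 2, 2).
That gives 3 states.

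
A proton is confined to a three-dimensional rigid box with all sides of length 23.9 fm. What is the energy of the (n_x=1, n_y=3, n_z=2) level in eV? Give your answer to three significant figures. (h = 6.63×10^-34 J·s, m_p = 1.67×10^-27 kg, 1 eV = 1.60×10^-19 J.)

For a 3D rectangular well E = (h²/8m_p)·Σ n_i²/L_i² = (6.63×10^-34)²/(8·1.67×10^-27) · [1²/(23.9 fm)² + 3²/(23.9 fm)² + 2²/(23.9 fm)²].
Evaluating gives E = 8.064×10^-13 J = 5.04×10^6 eV.

E = 5.04×10^6 eV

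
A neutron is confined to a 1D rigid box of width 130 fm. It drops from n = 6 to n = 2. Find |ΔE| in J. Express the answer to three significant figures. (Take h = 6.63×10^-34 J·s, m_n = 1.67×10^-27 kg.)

|ΔE| = 6.23×10^-14 J

E_1 = h²/(8m_nL²) = 1.947×10^-15 J.
|ΔE| = |6² − 2²|·E_1 = 32·1.947×10^-15 J = 6.23×10^-14 J.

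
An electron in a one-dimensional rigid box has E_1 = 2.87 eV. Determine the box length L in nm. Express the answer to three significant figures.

L = 0.362 nm

From E_n = n²h²/(8m_eL²), L = n·h/√(8m_eE_n).
E_1 = 2.87 eV = 4.598×10^-19 J, so L = 1·6.626×10^-34/√(8·9.109×10^-31·4.598×10^-19) = 3.62×10^-10 m = 0.362 nm.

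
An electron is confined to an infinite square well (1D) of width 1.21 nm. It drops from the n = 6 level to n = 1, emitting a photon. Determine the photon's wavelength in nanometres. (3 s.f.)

λ = 138 nm

E_1 = h²/(8m_eL²) = 4.115×10^-20 J, so ΔE = (6² − 1²)E_1 = 1.440×10^-18 J.
λ = hc/ΔE = (6.626×10^-34·2.998×10^8)/1.440×10^-18 = 1.38×10^-7 m = 138 nm.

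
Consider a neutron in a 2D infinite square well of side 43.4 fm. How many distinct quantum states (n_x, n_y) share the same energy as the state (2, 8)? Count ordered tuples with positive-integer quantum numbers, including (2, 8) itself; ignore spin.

degeneracy = 2

The level has n_x² + n_y² = 68. The ordered positive-integer solutions are (2, 8), (8, 2).
That gives 2 states.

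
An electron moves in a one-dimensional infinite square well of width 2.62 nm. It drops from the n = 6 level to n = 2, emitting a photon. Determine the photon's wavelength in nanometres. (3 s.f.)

E_1 = h²/(8m_eL²) = 8.777×10^-21 J, so ΔE = (6² − 2²)E_1 = 2.809×10^-19 J.
λ = hc/ΔE = (6.626×10^-34·2.998×10^8)/2.809×10^-19 = 7.07×10^-7 m = 707 nm.

λ = 707 nm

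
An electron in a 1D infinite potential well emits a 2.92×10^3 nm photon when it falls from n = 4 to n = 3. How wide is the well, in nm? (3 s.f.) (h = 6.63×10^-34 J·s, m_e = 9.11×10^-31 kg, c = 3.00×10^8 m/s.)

L = 2.49 nm

The photon carries ΔE = hc/λ = 6.63×10^-34·3.00×10^8/2.92×10^-6 m = 6.812×10^-20 J.
Since ΔE = (4² − 3²)E_1, E_1 = 9.731×10^-21 J, and L = h/√(8m_eE_1) = 2.49×10^-9 m = 2.49 nm.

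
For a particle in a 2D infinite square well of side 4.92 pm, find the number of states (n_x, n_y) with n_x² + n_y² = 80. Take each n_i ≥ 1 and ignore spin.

degeneracy = 2

The level has n_x² + n_y² = 80. The ordered positive-integer solutions are (4, 8), (8, 4).
That gives 2 states.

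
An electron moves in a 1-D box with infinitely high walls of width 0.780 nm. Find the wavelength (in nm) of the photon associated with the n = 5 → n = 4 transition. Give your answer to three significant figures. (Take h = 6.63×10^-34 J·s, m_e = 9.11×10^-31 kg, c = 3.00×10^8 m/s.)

E_1 = h²/(8m_eL²) = 9.914×10^-20 J, so ΔE = (5² − 4²)E_1 = 8.923×10^-19 J.
λ = hc/ΔE = (6.63×10^-34·3.00×10^8)/8.923×10^-19 = 2.23×10^-7 m = 223 nm.

λ = 223 nm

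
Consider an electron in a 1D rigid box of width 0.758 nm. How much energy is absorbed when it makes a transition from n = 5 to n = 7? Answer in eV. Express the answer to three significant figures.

E_1 = h²/(8m_eL²) = 1.049×10^-19 J.
|ΔE| = |5² − 7²|·E_1 = 24·1.049×10^-19 J = 2.518×10^-18 J = 15.7 eV.

|ΔE| = 15.7 eV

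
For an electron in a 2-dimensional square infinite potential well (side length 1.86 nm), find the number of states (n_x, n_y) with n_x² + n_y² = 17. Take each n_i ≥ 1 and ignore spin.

degeneracy = 2

The level has n_x² + n_y² = 17. The ordered positive-integer solutions are (1, 4), (4, 1).
That gives 2 states.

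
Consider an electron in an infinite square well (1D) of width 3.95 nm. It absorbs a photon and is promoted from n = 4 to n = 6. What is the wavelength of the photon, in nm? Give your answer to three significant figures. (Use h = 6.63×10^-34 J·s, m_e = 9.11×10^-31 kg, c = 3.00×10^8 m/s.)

E_1 = h²/(8m_eL²) = 3.866×10^-21 J, so ΔE = (6² − 4²)E_1 = 7.732×10^-20 J.
λ = hc/ΔE = (6.63×10^-34·3.00×10^8)/7.732×10^-20 = 2.57×10^-6 m = 2.57×10^3 nm.

λ = 2.57×10^3 nm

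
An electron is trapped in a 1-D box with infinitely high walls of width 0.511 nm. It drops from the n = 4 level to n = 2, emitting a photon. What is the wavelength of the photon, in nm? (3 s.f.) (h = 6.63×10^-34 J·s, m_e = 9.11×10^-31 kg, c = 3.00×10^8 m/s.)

λ = 71.8 nm

E_1 = h²/(8m_eL²) = 2.310×10^-19 J, so ΔE = (4² − 2²)E_1 = 2.772×10^-18 J.
λ = hc/ΔE = (6.63×10^-34·3.00×10^8)/2.772×10^-18 = 7.18×10^-8 m = 71.8 nm.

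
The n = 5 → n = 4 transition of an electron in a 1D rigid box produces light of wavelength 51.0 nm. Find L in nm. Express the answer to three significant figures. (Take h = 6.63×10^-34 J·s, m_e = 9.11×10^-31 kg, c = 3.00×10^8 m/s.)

The photon carries ΔE = hc/λ = 6.63×10^-34·3.00×10^8/5.10×10^-8 m = 3.900×10^-18 J.
Since ΔE = (5² − 4²)E_1, E_1 = 4.333×10^-19 J, and L = h/√(8m_eE_1) = 3.73×10^-10 m = 0.373 nm.

L = 0.373 nm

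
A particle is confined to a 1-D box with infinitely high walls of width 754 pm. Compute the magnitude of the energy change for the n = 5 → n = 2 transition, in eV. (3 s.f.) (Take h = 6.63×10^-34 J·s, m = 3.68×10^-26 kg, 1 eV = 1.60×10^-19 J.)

E_1 = h²/(8mL²) = 2.626×10^-24 J.
|ΔE| = |5² − 2²|·E_1 = 21·2.626×10^-24 J = 5.515×10^-23 J = 3.45×10^-4 eV.

|ΔE| = 3.45×10^-4 eV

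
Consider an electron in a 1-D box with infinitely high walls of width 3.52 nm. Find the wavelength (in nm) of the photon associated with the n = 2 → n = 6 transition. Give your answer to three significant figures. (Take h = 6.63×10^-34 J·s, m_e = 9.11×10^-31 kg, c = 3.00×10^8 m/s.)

λ = 1.28×10^3 nm

E_1 = h²/(8m_eL²) = 4.868×10^-21 J, so ΔE = (6² − 2²)E_1 = 1.558×10^-19 J.
λ = hc/ΔE = (6.63×10^-34·3.00×10^8)/1.558×10^-19 = 1.28×10^-6 m = 1.28×10^3 nm.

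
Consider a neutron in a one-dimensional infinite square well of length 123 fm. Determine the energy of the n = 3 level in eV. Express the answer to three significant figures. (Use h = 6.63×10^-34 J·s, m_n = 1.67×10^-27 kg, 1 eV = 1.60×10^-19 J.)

For an infinite well E_n = n²h²/(8m_nL²), so E_1 = h²/(8m_nL²) = (6.63×10^-34)²/(8·1.67×10^-27·(1.23×10^-13 m)²) = 2.175×10^-15 J.
Then E_3 = 3²·E_1 = 9·2.175×10^-15 J = 1.958×10^-14 J.
Converting, E_3 = 1.958×10^-14 J / (1.60×10^-19 J/eV) = 1.22×10^5 eV.

E_3 = 1.22×10^5 eV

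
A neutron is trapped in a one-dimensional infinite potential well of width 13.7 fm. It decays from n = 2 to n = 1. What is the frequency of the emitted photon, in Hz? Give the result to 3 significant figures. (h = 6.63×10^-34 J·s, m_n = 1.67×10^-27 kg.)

f = 7.93×10^20 Hz

E_1 = h²/(8m_nL²) = 1.753×10^-13 J and ΔE = (2² − 1²)E_1 = 5.259×10^-13 J.
f = ΔE/h = 5.259×10^-13/6.63×10^-34 = 7.93×10^20 Hz.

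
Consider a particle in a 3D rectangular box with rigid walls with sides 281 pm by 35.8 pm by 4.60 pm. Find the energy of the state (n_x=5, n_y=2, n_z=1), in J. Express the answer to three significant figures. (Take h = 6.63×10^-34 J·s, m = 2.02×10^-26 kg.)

E = 1.38×10^-19 J

For a 3D rectangular well E = (h²/8m)·Σ n_i²/L_i² = (6.63×10^-34)²/(8·2.02×10^-26) · [5²/(281 pm)² + 2²/(35.8 pm)² + 1²/(4.60 pm)²].
Evaluating gives E = 1.38×10^-19 J.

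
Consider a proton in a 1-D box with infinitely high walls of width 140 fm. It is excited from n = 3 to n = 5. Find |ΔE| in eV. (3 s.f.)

E_1 = h²/(8m_pL²) = 1.674×10^-15 J.
|ΔE| = |3² − 5²|·E_1 = 16·1.674×10^-15 J = 2.678×10^-14 J = 1.67×10^5 eV.

|ΔE| = 1.67×10^5 eV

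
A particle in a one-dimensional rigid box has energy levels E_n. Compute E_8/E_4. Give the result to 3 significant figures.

4.00

E_n ∝ n², so E_8/E_4 = 8²/4² = 64/16 = 4.00.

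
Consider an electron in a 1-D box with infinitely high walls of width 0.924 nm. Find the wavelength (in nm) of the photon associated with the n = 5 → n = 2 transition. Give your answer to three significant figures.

E_1 = h²/(8m_eL²) = 7.057×10^-20 J, so ΔE = (5² − 2²)E_1 = 1.482×10^-18 J.
λ = hc/ΔE = (6.626×10^-34·2.998×10^8)/1.482×10^-18 = 1.34×10^-7 m = 134 nm.

λ = 134 nm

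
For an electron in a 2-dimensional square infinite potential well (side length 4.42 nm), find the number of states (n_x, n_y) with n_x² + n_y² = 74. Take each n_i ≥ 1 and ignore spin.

degeneracy = 2

The level has n_x² + n_y² = 74. The ordered positive-integer solutions are (5, 7), (7, 5).
That gives 2 states.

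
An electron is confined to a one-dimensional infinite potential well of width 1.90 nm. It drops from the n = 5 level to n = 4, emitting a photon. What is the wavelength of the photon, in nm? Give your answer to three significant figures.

E_1 = h²/(8m_eL²) = 1.669×10^-20 J, so ΔE = (5² − 4²)E_1 = 1.502×10^-19 J.
λ = hc/ΔE = (6.626×10^-34·2.998×10^8)/1.502×10^-19 = 1.32×10^-6 m = 1.32×10^3 nm.

λ = 1.32×10^3 nm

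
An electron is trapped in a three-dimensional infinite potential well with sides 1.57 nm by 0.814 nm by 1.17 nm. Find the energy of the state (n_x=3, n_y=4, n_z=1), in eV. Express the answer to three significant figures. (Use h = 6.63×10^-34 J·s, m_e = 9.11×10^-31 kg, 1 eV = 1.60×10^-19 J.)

E = 10.8 eV

For a 3D rectangular well E = (h²/8m_e)·Σ n_i²/L_i² = (6.63×10^-34)²/(8·9.11×10^-31) · [3²/(1.57 nm)² + 4²/(0.814 nm)² + 1²/(1.17 nm)²].
Evaluating gives E = 1.721×10^-18 J = 10.8 eV.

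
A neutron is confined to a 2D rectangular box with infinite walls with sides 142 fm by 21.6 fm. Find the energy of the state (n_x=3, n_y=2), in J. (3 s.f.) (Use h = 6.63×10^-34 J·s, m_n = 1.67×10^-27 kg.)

E = 2.97×10^-13 J

For a 2D rectangular well E = (h²/8m_n)·Σ n_i²/L_i² = (6.63×10^-34)²/(8·1.67×10^-27) · [3²/(142 fm)² + 2²/(21.6 fm)²].
Evaluating gives E = 2.97×10^-13 J.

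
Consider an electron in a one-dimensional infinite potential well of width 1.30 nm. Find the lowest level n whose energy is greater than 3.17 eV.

n = 4

E_1 = h²/(8m_eL²) = 3.565×10^-20 J = 0.2225 eV.
Need n² > 3.17/0.2225 = 14.25, i.e. n > 3.775.
The smallest integer satisfying this is n = 4.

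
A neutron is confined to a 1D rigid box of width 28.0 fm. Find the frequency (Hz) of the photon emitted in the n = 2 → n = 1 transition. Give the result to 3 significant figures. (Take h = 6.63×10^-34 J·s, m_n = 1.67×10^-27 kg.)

E_1 = h²/(8m_nL²) = 4.197×10^-14 J and ΔE = (2² − 1²)E_1 = 1.259×10^-13 J.
f = ΔE/h = 1.259×10^-13/6.63×10^-34 = 1.90×10^20 Hz.

f = 1.90×10^20 Hz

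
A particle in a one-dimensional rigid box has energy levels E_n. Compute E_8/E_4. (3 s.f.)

E_n ∝ n², so E_8/E_4 = 8²/4² = 64/16 = 4.00.

4.00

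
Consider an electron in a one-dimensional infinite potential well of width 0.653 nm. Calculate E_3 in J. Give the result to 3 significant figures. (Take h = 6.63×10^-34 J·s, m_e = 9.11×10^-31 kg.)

E_3 = 1.27×10^-18 J

For an infinite well E_n = n²h²/(8m_eL²), so E_1 = h²/(8m_eL²) = (6.63×10^-34)²/(8·9.11×10^-31·(6.53×10^-10 m)²) = 1.414×10^-19 J.
Then E_3 = 3²·E_1 = 9·1.414×10^-19 J = 1.27×10^-18 J.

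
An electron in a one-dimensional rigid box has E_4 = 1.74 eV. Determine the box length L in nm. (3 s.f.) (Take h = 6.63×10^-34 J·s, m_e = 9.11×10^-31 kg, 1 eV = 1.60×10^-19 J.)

From E_n = n²h²/(8m_eL²), L = n·h/√(8m_eE_n).
E_4 = 1.74 eV = 2.784×10^-19 J, so L = 4·6.63×10^-34/√(8·9.11×10^-31·2.784×10^-19) = 1.86×10^-9 m = 1.86 nm.

L = 1.86 nm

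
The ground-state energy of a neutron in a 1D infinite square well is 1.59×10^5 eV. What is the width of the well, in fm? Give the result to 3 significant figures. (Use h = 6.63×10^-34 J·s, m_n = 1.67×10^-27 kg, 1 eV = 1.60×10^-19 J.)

From E_n = n²h²/(8m_nL²), L = n·h/√(8m_nE_n).
E_1 = 1.59×10^5 eV = 2.544×10^-14 J, so L = 1·6.63×10^-34/√(8·1.67×10^-27·2.544×10^-14) = 3.60×10^-14 m = 36.0 fm.

L = 36.0 fm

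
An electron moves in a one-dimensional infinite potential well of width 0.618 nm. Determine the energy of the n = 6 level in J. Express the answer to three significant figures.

E_6 = 5.68×10^-18 J

For an infinite well E_n = n²h²/(8m_eL²), so E_1 = h²/(8m_eL²) = (6.626×10^-34)²/(8·9.109×10^-31·(6.18×10^-10 m)²) = 1.577×10^-19 J.
Then E_6 = 6²·E_1 = 36·1.577×10^-19 J = 5.68×10^-18 J.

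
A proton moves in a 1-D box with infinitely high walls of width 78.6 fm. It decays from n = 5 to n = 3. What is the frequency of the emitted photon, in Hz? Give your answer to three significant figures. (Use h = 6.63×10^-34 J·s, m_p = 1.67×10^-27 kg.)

E_1 = h²/(8m_pL²) = 5.326×10^-15 J and ΔE = (5² − 3²)E_1 = 8.522×10^-14 J.
f = ΔE/h = 8.522×10^-14/6.63×10^-34 = 1.29×10^20 Hz.

f = 1.29×10^20 Hz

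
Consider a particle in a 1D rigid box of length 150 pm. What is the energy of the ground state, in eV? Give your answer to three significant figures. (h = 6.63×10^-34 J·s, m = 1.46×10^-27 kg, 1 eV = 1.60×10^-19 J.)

For an infinite well E_n = n²h²/(8mL²), so E_1 = h²/(8mL²) = (6.63×10^-34)²/(8·1.46×10^-27·(1.50×10^-10 m)²) = 1.673×10^-21 J.
Converting, E_1 = 1.673×10^-21 J / (1.60×10^-19 J/eV) = 0.0105 eV.

E_1 = 0.0105 eV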